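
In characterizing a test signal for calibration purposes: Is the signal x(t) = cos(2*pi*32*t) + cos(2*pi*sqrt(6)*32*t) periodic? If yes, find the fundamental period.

f1 = 32 Hz, f2 = 32*sqrt(6) Hz
Ratio f2/f1 = sqrt(6), which is irrational.
Since the frequency ratio is irrational, no common period exists.
The signal is not periodic.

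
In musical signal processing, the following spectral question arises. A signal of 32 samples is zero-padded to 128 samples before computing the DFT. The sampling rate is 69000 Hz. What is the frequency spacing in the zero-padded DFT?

Original DFT: N = 32, resolution = f_s/N = 69000/32 = 8625/4 Hz
Zero-padded DFT: N = 128, resolution = f_s/N = 69000/128 = 8625/16 Hz
Zero-padding interpolates the spectrum (finer frequency grid)
but does NOT improve the true spectral resolution (ability to resolve close frequencies).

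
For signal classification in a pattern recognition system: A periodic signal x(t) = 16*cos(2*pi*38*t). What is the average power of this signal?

Average power of A*cos(wt) is A^2/2.
P = 16^2 / 2 = 256/2 = 128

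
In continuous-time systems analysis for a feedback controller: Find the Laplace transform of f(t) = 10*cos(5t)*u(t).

Standard pair: cos(wt)*u(t) <-> s/(s^2+w^2)
With w = 5: L{10*cos(5t)*u(t)} = 10s/(s^2+25)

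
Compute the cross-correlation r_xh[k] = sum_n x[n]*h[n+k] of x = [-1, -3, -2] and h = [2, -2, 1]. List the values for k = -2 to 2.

Both sequences indexed from 0 and zero outside their support.
Lags with overlap: k = -2 to 2.
  r_xh[-2] = x[2]*h[0] = -4
  r_xh[-1] = x[1]*h[0] + x[2]*h[1] = -2
  r_xh[0] = x[0]*h[0] + x[1]*h[1] + x[2]*h[2] = 2
  r_xh[1] = x[0]*h[1] + x[1]*h[2] = -1
  r_xh[2] = x[0]*h[2] = -1
r_xh = [-4, -2, 2, -1, -1] (for k = -2, ..., 2)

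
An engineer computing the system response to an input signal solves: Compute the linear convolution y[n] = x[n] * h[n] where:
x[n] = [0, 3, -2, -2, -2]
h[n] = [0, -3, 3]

y[n] = sum_k x[k]*h[n-k]. Output length = len(x) + len(h) - 1 = 5 + 3 - 1 = 7.
y[0] = 0*0 = 0
y[1] = 3*0 + 0*-3 = 0
y[2] = -2*0 + 3*-3 + 0*3 = -9
y[3] = -2*0 + -2*-3 + 3*3 = 15
y[4] = -2*0 + -2*-3 + -2*3 = 0
y[5] = -2*-3 + -2*3 = 0
y[6] = -2*3 = -6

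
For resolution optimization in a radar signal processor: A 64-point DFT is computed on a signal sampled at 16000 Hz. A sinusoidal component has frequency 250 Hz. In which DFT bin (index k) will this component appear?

DFT frequency resolution = f_s/N = 16000/64 = 250 Hz
Bin index k = f_signal / resolution = 250 / 250 = 1
The signal frequency 250 Hz falls in DFT bin k = 1.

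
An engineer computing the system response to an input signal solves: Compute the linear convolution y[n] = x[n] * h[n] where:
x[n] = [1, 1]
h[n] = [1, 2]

y[n] = sum_k x[k]*h[n-k]. Output length = len(x) + len(h) - 1 = 2 + 2 - 1 = 3.
y[0] = 1*1 = 1
y[1] = 1*1 + 1*2 = 3
y[2] = 1*2 = 2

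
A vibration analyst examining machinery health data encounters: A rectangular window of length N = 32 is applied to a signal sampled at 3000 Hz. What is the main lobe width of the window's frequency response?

For a rectangular window of length N,
the main lobe width in frequency is 2*f_s/N.
= 2*3000/32 = 375/2 Hz
This determines the minimum frequency separation for resolving two sinusoids.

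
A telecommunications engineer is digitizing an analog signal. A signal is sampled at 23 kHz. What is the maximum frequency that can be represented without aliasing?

The maximum frequency that can be represented without aliasing
is the Nyquist frequency: f_max = f_s / 2 = 23 kHz / 2 = 23/2 kHz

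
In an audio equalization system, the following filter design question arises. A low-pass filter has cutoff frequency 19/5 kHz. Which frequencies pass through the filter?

A low-pass filter passes all frequencies below the cutoff frequency 19/5 kHz and attenuates higher frequencies.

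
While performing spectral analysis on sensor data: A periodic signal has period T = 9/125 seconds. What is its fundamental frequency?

The fundamental frequency is the reciprocal of the period.
f = 1/T = 1/(9/125) = 125/9 Hz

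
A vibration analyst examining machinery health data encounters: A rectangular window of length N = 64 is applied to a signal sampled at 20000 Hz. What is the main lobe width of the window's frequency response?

For a rectangular window of length N,
the main lobe width in frequency is 2*f_s/N.
= 2*20000/64 = 625 Hz
This determines the minimum frequency separation for resolving two sinusoids.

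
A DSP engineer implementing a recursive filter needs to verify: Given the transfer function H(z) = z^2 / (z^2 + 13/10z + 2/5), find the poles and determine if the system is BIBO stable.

Poles are roots of the denominator: z^2 + 13/10z + 2/5 = 0.
Quadratic formula: z = [-(13/10) +/- sqrt((13/10)^2 - 4*(2/5))] / 2
Discriminant = 169/100 - 8/5 = 9/100; sqrt = 3/10.
z = (-13/10 +/- 3/10) / 2 => z = -1/2 or z = -4/5.
|p1| = 4/5, |p2| = 1/2.
For BIBO stability, all poles must lie inside the unit circle (|p| < 1).
System is STABLE since both |p| < 1.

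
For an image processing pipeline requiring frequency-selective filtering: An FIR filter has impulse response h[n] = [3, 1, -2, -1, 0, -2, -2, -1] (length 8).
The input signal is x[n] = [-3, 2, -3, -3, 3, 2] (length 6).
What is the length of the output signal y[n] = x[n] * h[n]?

For linear convolution, the output length is:
len(y) = len(x) + len(h) - 1 = 6 + 8 - 1 = 13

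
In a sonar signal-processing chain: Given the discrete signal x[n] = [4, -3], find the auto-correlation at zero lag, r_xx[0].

The auto-correlation at zero lag r_xx[0] equals the signal energy.
r_xx[0] = sum of x[n]^2 = 4^2 + (-3)^2
= 16 + 9 = 25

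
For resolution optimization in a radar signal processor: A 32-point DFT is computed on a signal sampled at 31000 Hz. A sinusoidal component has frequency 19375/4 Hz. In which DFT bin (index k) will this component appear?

DFT frequency resolution = f_s/N = 31000/32 = 3875/4 Hz
Bin index k = f_signal / resolution = 19375/4 / 3875/4 = 5
The signal frequency 19375/4 Hz falls in DFT bin k = 5.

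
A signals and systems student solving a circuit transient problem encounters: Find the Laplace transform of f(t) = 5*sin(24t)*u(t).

Standard pair: sin(wt)*u(t) <-> w/(s^2+w^2)
With w = 24: L{5*sin(24t)*u(t)} = 120/(s^2+576)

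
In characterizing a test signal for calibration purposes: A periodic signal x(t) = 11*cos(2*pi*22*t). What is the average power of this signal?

Average power of A*cos(wt) is A^2/2.
P = 11^2 / 2 = 121/2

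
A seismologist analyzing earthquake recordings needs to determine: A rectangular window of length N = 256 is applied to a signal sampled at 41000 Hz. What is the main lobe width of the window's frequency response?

For a rectangular window of length N,
the main lobe width in frequency is 2*f_s/N.
= 2*41000/256 = 5125/16 Hz
This determines the minimum frequency separation for resolving two sinusoids.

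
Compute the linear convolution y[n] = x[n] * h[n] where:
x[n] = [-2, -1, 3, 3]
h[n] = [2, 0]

y[n] = sum_k x[k]*h[n-k]. Output length = len(x) + len(h) - 1 = 4 + 2 - 1 = 5.
y[0] = -2*2 = -4
y[1] = -1*2 + -2*0 = -2
y[2] = 3*2 + -1*0 = 6
y[3] = 3*2 + 3*0 = 6
y[4] = 3*0 = 0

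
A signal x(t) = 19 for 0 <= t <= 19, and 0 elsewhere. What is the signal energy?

Energy = integral of |x(t)|^2 dt over the signal duration
= 19^2 * 19 = 361 * 19 = 6859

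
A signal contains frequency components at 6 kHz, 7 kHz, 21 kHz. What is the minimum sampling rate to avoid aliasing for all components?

The highest frequency component is f_max = 21 kHz.
Nyquist rate = 2 * f_max = 2 * 21 kHz = 42 kHz.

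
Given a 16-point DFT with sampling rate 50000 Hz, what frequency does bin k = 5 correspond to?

The frequency of DFT bin k is: f_k = k * f_s / N
f_5 = 5 * 50000 / 16 = 15625 Hz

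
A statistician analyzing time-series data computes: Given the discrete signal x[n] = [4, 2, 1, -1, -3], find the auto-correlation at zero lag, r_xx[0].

The auto-correlation at zero lag r_xx[0] equals the signal energy.
r_xx[0] = sum of x[n]^2 = 4^2 + 2^2 + 1^2 + (-1)^2 + (-3)^2
= 16 + 4 + 1 + 1 + 9 = 31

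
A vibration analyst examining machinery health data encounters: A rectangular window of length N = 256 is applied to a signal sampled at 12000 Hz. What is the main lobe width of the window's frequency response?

For a rectangular window of length N,
the main lobe width in frequency is 2*f_s/N.
= 2*12000/256 = 375/4 Hz
This determines the minimum frequency separation for resolving two sinusoids.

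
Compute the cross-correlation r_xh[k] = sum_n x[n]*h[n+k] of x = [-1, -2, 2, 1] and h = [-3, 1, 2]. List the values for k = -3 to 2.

Both sequences indexed from 0 and zero outside their support.
Lags with overlap: k = -3 to 2.
  r_xh[-3] = x[3]*h[0] = -3
  r_xh[-2] = x[2]*h[0] + x[3]*h[1] = -5
  r_xh[-1] = x[1]*h[0] + x[2]*h[1] + x[3]*h[2] = 10
  r_xh[0] = x[0]*h[0] + x[1]*h[1] + x[2]*h[2] = 5
  r_xh[1] = x[0]*h[1] + x[1]*h[2] = -5
  r_xh[2] = x[0]*h[2] = -2
r_xh = [-3, -5, 10, 5, -5, -2] (for k = -3, ..., 2)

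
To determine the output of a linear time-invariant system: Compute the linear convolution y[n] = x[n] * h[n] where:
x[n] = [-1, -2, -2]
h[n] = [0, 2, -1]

y[n] = sum_k x[k]*h[n-k]. Output length = len(x) + len(h) - 1 = 3 + 3 - 1 = 5.
y[0] = -1*0 = 0
y[1] = -2*0 + -1*2 = -2
y[2] = -2*0 + -2*2 + -1*-1 = -3
y[3] = -2*2 + -2*-1 = -2
y[4] = -2*-1 = 2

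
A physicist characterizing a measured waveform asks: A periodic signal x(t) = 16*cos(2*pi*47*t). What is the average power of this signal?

Average power of A*cos(wt) is A^2/2.
P = 16^2 / 2 = 256/2 = 128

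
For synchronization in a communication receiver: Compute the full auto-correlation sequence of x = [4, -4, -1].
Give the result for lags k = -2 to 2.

r_xx[k] = sum_m x[m]*x[m+k], indexed from 0, for k = -2 to 2:
  r_xx[-2] = x[2]*x[0] = -4
  r_xx[-1] = x[1]*x[0] + x[2]*x[1] = -12
  r_xx[0] = x[0]*x[0] + x[1]*x[1] + x[2]*x[2] = 33
  r_xx[1] = x[0]*x[1] + x[1]*x[2] = -12
  r_xx[2] = x[0]*x[2] = -4
r_xx = [-4, -12, 33, -12, -4]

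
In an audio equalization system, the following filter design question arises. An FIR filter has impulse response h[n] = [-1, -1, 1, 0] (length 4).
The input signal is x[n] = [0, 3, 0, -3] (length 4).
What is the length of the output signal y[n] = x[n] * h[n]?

For linear convolution, the output length is:
len(y) = len(x) + len(h) - 1 = 4 + 4 - 1 = 7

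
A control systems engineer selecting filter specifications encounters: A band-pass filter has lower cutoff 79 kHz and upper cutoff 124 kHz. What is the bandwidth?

Bandwidth = f_high - f_low
= 124 kHz - 79 kHz = 45 kHz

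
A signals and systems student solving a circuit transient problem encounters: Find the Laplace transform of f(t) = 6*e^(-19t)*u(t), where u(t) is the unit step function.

Standard Laplace transform pair:
e^(-at)*u(t) <-> 1/(s+a)
With a = 19: L{6*e^(-19t)*u(t)} = 6/(s+19), ROC: Re(s) > -19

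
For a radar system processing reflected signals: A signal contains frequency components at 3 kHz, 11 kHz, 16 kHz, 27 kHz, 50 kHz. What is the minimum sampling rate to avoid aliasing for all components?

The highest frequency component is f_max = 50 kHz.
Nyquist rate = 2 * f_max = 2 * 50 kHz = 100 kHz.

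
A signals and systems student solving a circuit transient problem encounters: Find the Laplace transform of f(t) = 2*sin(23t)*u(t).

Standard pair: sin(wt)*u(t) <-> w/(s^2+w^2)
With w = 23: L{2*sin(23t)*u(t)} = 46/(s^2+529)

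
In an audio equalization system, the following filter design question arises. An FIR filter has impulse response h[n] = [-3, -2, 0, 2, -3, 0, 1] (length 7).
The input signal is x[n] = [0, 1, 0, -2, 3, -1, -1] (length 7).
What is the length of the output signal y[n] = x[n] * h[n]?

For linear convolution, the output length is:
len(y) = len(x) + len(h) - 1 = 7 + 7 - 1 = 13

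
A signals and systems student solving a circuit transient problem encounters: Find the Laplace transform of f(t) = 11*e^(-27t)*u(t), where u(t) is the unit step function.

Standard Laplace transform pair:
e^(-at)*u(t) <-> 1/(s+a)
With a = 27: L{11*e^(-27t)*u(t)} = 11/(s+27), ROC: Re(s) > -27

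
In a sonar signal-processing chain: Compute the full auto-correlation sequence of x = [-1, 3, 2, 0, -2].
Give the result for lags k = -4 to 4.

r_xx[k] = sum_m x[m]*x[m+k], indexed from 0, for k = -4 to 4:
  r_xx[-4] = x[4]*x[0] = 2
  r_xx[-3] = x[3]*x[0] + x[4]*x[1] = -6
  r_xx[-2] = x[2]*x[0] + x[3]*x[1] + x[4]*x[2] = -6
  r_xx[-1] = x[1]*x[0] + x[2]*x[1] + x[3]*x[2] + x[4]*x[3] = 3
  r_xx[0] = x[0]*x[0] + x[1]*x[1] + x[2]*x[2] + x[3]*x[3] + x[4]*x[4] = 18
  r_xx[1] = x[0]*x[1] + x[1]*x[2] + x[2]*x[3] + x[3]*x[4] = 3
  r_xx[2] = x[0]*x[2] + x[1]*x[3] + x[2]*x[4] = -6
  r_xx[3] = x[0]*x[3] + x[1]*x[4] = -6
  r_xx[4] = x[0]*x[4] = 2
r_xx = [2, -6, -6, 3, 18, 3, -6, -6, 2]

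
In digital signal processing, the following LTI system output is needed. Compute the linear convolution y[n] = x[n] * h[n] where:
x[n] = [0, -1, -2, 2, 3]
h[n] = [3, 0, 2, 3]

y[n] = sum_k x[k]*h[n-k]. Output length = len(x) + len(h) - 1 = 5 + 4 - 1 = 8.
y[0] = 0*3 = 0
y[1] = -1*3 + 0*0 = -3
y[2] = -2*3 + -1*0 + 0*2 = -6
y[3] = 2*3 + -2*0 + -1*2 + 0*3 = 4
y[4] = 3*3 + 2*0 + -2*2 + -1*3 = 2
y[5] = 3*0 + 2*2 + -2*3 = -2
y[6] = 3*2 + 2*3 = 12
y[7] = 3*3 = 9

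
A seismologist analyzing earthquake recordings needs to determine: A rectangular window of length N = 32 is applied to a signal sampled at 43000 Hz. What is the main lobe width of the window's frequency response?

For a rectangular window of length N,
the main lobe width in frequency is 2*f_s/N.
= 2*43000/32 = 5375/2 Hz
This determines the minimum frequency separation for resolving two sinusoids.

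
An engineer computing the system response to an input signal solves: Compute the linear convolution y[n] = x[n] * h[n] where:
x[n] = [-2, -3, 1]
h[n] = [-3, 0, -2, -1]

y[n] = sum_k x[k]*h[n-k]. Output length = len(x) + len(h) - 1 = 3 + 4 - 1 = 6.
y[0] = -2*-3 = 6
y[1] = -3*-3 + -2*0 = 9
y[2] = 1*-3 + -3*0 + -2*-2 = 1
y[3] = 1*0 + -3*-2 + -2*-1 = 8
y[4] = 1*-2 + -3*-1 = 1
y[5] = 1*-1 = -1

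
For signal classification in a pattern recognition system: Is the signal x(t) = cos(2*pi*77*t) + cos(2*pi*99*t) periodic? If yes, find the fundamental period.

f1 = 77 Hz, f2 = 99 Hz
Period T1 = 1/77, T2 = 1/99
Ratio T1/T2 = 99/77, which is rational.
The signal is periodic with fundamental period T = 1/GCD(77,99) = 1/11 s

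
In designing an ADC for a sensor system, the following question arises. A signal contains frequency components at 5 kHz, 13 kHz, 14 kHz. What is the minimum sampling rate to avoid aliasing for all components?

The highest frequency component is f_max = 14 kHz.
Nyquist rate = 2 * f_max = 2 * 14 kHz = 28 kHz.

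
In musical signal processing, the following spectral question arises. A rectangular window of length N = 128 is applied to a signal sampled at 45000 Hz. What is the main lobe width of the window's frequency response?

For a rectangular window of length N,
the main lobe width in frequency is 2*f_s/N.
= 2*45000/128 = 5625/8 Hz
This determines the minimum frequency separation for resolving two sinusoids.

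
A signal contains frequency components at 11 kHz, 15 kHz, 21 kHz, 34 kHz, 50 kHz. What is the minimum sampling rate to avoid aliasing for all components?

The highest frequency component is f_max = 50 kHz.
Nyquist rate = 2 * f_max = 2 * 50 kHz = 100 kHz.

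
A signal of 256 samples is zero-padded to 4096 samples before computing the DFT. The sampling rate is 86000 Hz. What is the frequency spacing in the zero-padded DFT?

Original DFT: N = 256, resolution = f_s/N = 86000/256 = 5375/16 Hz
Zero-padded DFT: N = 4096, resolution = f_s/N = 86000/4096 = 5375/256 Hz
Zero-padding interpolates the spectrum (finer frequency grid)
but does NOT improve the true spectral resolution (ability to resolve close frequencies).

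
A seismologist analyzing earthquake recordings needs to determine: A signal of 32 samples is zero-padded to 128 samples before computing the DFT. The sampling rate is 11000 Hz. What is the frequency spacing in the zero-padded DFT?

Original DFT: N = 32, resolution = f_s/N = 11000/32 = 1375/4 Hz
Zero-padded DFT: N = 128, resolution = f_s/N = 11000/128 = 1375/16 Hz
Zero-padding interpolates the spectrum (finer frequency grid)
but does NOT improve the true spectral resolution (ability to resolve close frequencies).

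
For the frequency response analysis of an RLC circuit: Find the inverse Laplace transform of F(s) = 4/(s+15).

Standard pair: k/(s+a) <-> k*e^(-at)*u(t)
With k=4, a=15: f(t) = 4*e^(-15t)*u(t)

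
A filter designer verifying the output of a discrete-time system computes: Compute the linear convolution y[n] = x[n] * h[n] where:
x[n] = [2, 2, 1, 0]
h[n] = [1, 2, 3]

y[n] = sum_k x[k]*h[n-k]. Output length = len(x) + len(h) - 1 = 4 + 3 - 1 = 6.
y[0] = 2*1 = 2
y[1] = 2*1 + 2*2 = 6
y[2] = 1*1 + 2*2 + 2*3 = 11
y[3] = 0*1 + 1*2 + 2*3 = 8
y[4] = 0*2 + 1*3 = 3
y[5] = 0*3 = 0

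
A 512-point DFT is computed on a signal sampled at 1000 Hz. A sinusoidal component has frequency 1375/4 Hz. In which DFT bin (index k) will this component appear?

DFT frequency resolution = f_s/N = 1000/512 = 125/64 Hz
Bin index k = f_signal / resolution = 1375/4 / 125/64 = 176
The signal frequency 1375/4 Hz falls in DFT bin k = 176.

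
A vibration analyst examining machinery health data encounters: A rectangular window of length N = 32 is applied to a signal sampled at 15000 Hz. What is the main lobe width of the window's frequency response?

For a rectangular window of length N,
the main lobe width in frequency is 2*f_s/N.
= 2*15000/32 = 1875/2 Hz
This determines the minimum frequency separation for resolving two sinusoids.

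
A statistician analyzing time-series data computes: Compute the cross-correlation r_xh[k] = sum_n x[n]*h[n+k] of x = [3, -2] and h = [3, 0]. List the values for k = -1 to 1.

Both sequences indexed from 0 and zero outside their support.
Lags with overlap: k = -1 to 1.
  r_xh[-1] = x[1]*h[0] = -6
  r_xh[0] = x[0]*h[0] + x[1]*h[1] = 9
  r_xh[1] = x[0]*h[1] = 0
r_xh = [-6, 9, 0] (for k = -1, ..., 1)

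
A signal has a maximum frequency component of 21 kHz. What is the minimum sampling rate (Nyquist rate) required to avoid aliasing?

By the Nyquist-Shannon sampling theorem,
the minimum sampling rate (Nyquist rate) must be at least 2 * f_max.
Nyquist rate = 2 * 21 kHz = 42 kHz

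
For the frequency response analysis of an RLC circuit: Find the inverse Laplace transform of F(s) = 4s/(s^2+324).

Standard pair: s/(s^2+w^2) <-> cos(wt)*u(t)
With k=4, w=18: f(t) = 4*cos(18t)*u(t)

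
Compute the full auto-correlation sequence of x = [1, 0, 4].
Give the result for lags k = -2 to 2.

r_xx[k] = sum_m x[m]*x[m+k], indexed from 0, for k = -2 to 2:
  r_xx[-2] = x[2]*x[0] = 4
  r_xx[-1] = x[1]*x[0] + x[2]*x[1] = 0
  r_xx[0] = x[0]*x[0] + x[1]*x[1] + x[2]*x[2] = 17
  r_xx[1] = x[0]*x[1] + x[1]*x[2] = 0
  r_xx[2] = x[0]*x[2] = 4
r_xx = [4, 0, 17, 0, 4]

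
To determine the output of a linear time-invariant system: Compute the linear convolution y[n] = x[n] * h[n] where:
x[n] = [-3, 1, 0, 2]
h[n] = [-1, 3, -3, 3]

y[n] = sum_k x[k]*h[n-k]. Output length = len(x) + len(h) - 1 = 4 + 4 - 1 = 7.
y[0] = -3*-1 = 3
y[1] = 1*-1 + -3*3 = -10
y[2] = 0*-1 + 1*3 + -3*-3 = 12
y[3] = 2*-1 + 0*3 + 1*-3 + -3*3 = -14
y[4] = 2*3 + 0*-3 + 1*3 = 9
y[5] = 2*-3 + 0*3 = -6
y[6] = 2*3 = 6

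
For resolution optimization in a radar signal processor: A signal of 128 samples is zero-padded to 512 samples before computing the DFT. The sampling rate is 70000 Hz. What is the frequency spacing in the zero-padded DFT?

Original DFT: N = 128, resolution = f_s/N = 70000/128 = 4375/8 Hz
Zero-padded DFT: N = 512, resolution = f_s/N = 70000/512 = 4375/32 Hz
Zero-padding interpolates the spectrum (finer frequency grid)
but does NOT improve the true spectral resolution (ability to resolve close frequencies).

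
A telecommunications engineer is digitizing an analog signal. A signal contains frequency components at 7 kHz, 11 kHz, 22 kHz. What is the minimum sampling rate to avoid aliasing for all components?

The highest frequency component is f_max = 22 kHz.
Nyquist rate = 2 * f_max = 2 * 22 kHz = 44 kHz.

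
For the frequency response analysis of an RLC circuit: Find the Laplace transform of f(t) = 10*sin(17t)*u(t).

Standard pair: sin(wt)*u(t) <-> w/(s^2+w^2)
With w = 17: L{10*sin(17t)*u(t)} = 170/(s^2+289)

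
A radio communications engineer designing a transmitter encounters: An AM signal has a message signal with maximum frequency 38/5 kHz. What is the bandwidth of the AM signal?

In AM (double-sideband), the bandwidth is twice the message frequency.
BW = 2 * f_m = 2 * 38/5 kHz = 76/5 kHz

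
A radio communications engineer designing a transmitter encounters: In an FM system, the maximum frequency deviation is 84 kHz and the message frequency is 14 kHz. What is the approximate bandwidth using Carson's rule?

Carson's rule: BW = 2*(delta_f + f_m)
= 2*(84 + 14) kHz = 196 kHz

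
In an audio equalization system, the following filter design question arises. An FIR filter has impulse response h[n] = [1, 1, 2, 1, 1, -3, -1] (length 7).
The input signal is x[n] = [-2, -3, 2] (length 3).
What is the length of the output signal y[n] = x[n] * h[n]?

For linear convolution, the output length is:
len(y) = len(x) + len(h) - 1 = 3 + 7 - 1 = 9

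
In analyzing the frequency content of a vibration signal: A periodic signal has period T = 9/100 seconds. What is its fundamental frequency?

The fundamental frequency is the reciprocal of the period.
f = 1/T = 1/(9/100) = 100/9 Hz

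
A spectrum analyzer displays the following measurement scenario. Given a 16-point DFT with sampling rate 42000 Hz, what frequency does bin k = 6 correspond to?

The frequency of DFT bin k is: f_k = k * f_s / N
f_6 = 6 * 42000 / 16 = 15750 Hz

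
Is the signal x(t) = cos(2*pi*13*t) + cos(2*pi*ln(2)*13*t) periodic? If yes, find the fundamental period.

f1 = 13 Hz, f2 = 13*ln(2) Hz
Ratio f2/f1 = ln(2), which is irrational.
Since the frequency ratio is irrational, no common period exists.
The signal is not periodic.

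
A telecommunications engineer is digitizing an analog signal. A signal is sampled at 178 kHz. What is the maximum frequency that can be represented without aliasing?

The maximum frequency that can be represented without aliasing
is the Nyquist frequency: f_max = f_s / 2 = 178 kHz / 2 = 89 kHz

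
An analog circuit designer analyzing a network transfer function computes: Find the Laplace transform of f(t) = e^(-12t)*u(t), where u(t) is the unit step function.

Standard Laplace transform pair:
e^(-at)*u(t) <-> 1/(s+a)
With a = 12: L{e^(-12t)*u(t)} = 1/(s+12), ROC: Re(s) > -12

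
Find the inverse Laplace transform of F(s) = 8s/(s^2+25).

Standard pair: s/(s^2+w^2) <-> cos(wt)*u(t)
With k=8, w=5: f(t) = 8*cos(5t)*u(t)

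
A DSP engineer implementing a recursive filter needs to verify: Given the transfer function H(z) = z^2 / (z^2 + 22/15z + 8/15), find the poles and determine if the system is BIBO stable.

Poles are roots of the denominator: z^2 + 22/15z + 8/15 = 0.
Quadratic formula: z = [-(22/15) +/- sqrt((22/15)^2 - 4*(8/15))] / 2
Discriminant = 484/225 - 32/15 = 4/225; sqrt = 2/15.
z = (-22/15 +/- 2/15) / 2 => z = -2/3 or z = -4/5.
|p1| = 2/3, |p2| = 4/5.
For BIBO stability, all poles must lie inside the unit circle (|p| < 1).
System is STABLE since both |p| < 1.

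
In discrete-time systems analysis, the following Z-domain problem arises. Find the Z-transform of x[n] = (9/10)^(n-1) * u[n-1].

Time-shifting property: if X(z) = Z{x[n]}, then Z{x[n-d]} = z^(-d) * X(z)
X(z) = z/(z - 9/10) for x[n] = (9/10)^n * u[n]
Z{x[n-1]} = z^(-1) * z/(z - 9/10) = 1/(z - 9/10)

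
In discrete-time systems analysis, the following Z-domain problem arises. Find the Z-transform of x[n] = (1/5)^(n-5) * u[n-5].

Time-shifting property: if X(z) = Z{x[n]}, then Z{x[n-d]} = z^(-d) * X(z)
X(z) = z/(z - 1/5) for x[n] = (1/5)^n * u[n]
Z{x[n-5]} = z^(-5) * z/(z - 1/5) = z^(-4)/(z - 1/5)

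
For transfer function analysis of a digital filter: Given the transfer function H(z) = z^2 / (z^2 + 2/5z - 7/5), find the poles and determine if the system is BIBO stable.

Poles are roots of the denominator: z^2 + 2/5z - 7/5 = 0.
Quadratic formula: z = [-(2/5) +/- sqrt((2/5)^2 - 4*(-7/5))] / 2
Discriminant = 4/25 + 28/5 = 144/25; sqrt = 12/5.
z = (-2/5 +/- 12/5) / 2 => z = 1 or z = -7/5.
|p1| = 7/5, |p2| = 1.
For BIBO stability, all poles must lie inside the unit circle (|p| < 1).
System is UNSTABLE since at least one |p| >= 1.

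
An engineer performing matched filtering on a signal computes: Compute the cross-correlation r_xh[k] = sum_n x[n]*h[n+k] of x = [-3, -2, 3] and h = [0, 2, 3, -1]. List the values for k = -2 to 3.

Both sequences indexed from 0 and zero outside their support.
Lags with overlap: k = -2 to 3.
  r_xh[-2] = x[2]*h[0] = 0
  r_xh[-1] = x[1]*h[0] + x[2]*h[1] = 6
  r_xh[0] = x[0]*h[0] + x[1]*h[1] + x[2]*h[2] = 5
  r_xh[1] = x[0]*h[1] + x[1]*h[2] + x[2]*h[3] = -15
  r_xh[2] = x[0]*h[2] + x[1]*h[3] = -7
  r_xh[3] = x[0]*h[3] = 3
r_xh = [0, 6, 5, -15, -7, 3] (for k = -2, ..., 3)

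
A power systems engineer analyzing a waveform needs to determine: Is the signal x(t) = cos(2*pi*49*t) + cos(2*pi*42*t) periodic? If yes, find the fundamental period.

f1 = 49 Hz, f2 = 42 Hz
Period T1 = 1/49, T2 = 1/42
Ratio T1/T2 = 42/49, which is rational.
The signal is periodic with fundamental period T = 1/GCD(49,42) = 1/7 s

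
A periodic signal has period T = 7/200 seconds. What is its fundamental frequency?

The fundamental frequency is the reciprocal of the period.
f = 1/T = 1/(7/200) = 200/7 Hz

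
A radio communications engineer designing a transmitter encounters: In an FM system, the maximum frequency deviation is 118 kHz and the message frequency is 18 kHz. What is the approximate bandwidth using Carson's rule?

Carson's rule: BW = 2*(delta_f + f_m)
= 2*(118 + 18) kHz = 272 kHz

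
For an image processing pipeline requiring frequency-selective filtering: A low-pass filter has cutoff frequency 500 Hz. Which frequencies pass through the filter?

A low-pass filter passes all frequencies below the cutoff frequency 500 Hz and attenuates higher frequencies.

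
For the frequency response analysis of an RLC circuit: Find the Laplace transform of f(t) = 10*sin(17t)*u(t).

Standard pair: sin(wt)*u(t) <-> w/(s^2+w^2)
With w = 17: L{10*sin(17t)*u(t)} = 170/(s^2+289)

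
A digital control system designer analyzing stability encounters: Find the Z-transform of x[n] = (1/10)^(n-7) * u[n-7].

Time-shifting property: if X(z) = Z{x[n]}, then Z{x[n-d]} = z^(-d) * X(z)
X(z) = z/(z - 1/10) for x[n] = (1/10)^n * u[n]
Z{x[n-7]} = z^(-7) * z/(z - 1/10) = z^(-6)/(z - 1/10)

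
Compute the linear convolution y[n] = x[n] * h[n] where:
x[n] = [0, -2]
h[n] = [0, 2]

y[n] = sum_k x[k]*h[n-k]. Output length = len(x) + len(h) - 1 = 2 + 2 - 1 = 3.
y[0] = 0*0 = 0
y[1] = -2*0 + 0*2 = 0
y[2] = -2*2 = -4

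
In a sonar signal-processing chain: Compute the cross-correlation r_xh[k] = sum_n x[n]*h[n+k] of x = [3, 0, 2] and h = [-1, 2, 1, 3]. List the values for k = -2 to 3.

Both sequences indexed from 0 and zero outside their support.
Lags with overlap: k = -2 to 3.
  r_xh[-2] = x[2]*h[0] = -2
  r_xh[-1] = x[1]*h[0] + x[2]*h[1] = 4
  r_xh[0] = x[0]*h[0] + x[1]*h[1] + x[2]*h[2] = -1
  r_xh[1] = x[0]*h[1] + x[1]*h[2] + x[2]*h[3] = 12
  r_xh[2] = x[0]*h[2] + x[1]*h[3] = 3
  r_xh[3] = x[0]*h[3] = 9
r_xh = [-2, 4, -1, 12, 3, 9] (for k = -2, ..., 3)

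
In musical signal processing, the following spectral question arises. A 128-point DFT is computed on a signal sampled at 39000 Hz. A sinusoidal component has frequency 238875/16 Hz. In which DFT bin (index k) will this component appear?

DFT frequency resolution = f_s/N = 39000/128 = 4875/16 Hz
Bin index k = f_signal / resolution = 238875/16 / 4875/16 = 49
The signal frequency 238875/16 Hz falls in DFT bin k = 49.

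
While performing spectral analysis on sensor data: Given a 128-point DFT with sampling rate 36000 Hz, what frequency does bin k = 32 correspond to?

The frequency of DFT bin k is: f_k = k * f_s / N
f_32 = 32 * 36000 / 128 = 9000 Hz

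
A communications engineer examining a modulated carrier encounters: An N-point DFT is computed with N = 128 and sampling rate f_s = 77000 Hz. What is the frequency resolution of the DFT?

DFT frequency resolution = f_s / N
= 77000 / 128 = 9625/16 Hz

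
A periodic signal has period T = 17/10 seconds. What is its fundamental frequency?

The fundamental frequency is the reciprocal of the period.
f = 1/T = 1/(17/10) = 10/17 Hz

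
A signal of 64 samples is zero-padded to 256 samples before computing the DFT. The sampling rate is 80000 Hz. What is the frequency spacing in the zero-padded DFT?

Original DFT: N = 64, resolution = f_s/N = 80000/64 = 1250 Hz
Zero-padded DFT: N = 256, resolution = f_s/N = 80000/256 = 625/2 Hz
Zero-padding interpolates the spectrum (finer frequency grid)
but does NOT improve the true spectral resolution (ability to resolve close frequencies).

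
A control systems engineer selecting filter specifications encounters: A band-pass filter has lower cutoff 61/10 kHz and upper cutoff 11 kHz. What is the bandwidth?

Bandwidth = f_high - f_low
= 11 kHz - 61/10 kHz = 49/10 kHz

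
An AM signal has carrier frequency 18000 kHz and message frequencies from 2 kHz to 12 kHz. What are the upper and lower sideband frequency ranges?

Upper sideband (USB) = fc + [fm_low, fm_high] = 18000 + [2, 12] = [18002, 18012] kHz
Lower sideband (LSB) = fc - [fm_high, fm_low] = 18000 - [12, 2] = [17988, 17998] kHz
Total occupied spectrum: 17988 kHz to 18012 kHz (plus carrier at 18000 kHz)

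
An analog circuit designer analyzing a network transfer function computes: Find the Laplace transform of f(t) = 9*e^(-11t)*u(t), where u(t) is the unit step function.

Standard Laplace transform pair:
e^(-at)*u(t) <-> 1/(s+a)
With a = 11: L{9*e^(-11t)*u(t)} = 9/(s+11), ROC: Re(s) > -11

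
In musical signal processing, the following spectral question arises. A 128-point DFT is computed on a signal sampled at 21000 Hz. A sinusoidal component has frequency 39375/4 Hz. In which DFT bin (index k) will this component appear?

DFT frequency resolution = f_s/N = 21000/128 = 2625/16 Hz
Bin index k = f_signal / resolution = 39375/4 / 2625/16 = 60
The signal frequency 39375/4 Hz falls in DFT bin k = 60.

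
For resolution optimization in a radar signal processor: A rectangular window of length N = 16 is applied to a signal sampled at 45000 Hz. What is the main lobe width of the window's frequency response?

For a rectangular window of length N,
the main lobe width in frequency is 2*f_s/N.
= 2*45000/16 = 5625 Hz
This determines the minimum frequency separation for resolving two sinusoids.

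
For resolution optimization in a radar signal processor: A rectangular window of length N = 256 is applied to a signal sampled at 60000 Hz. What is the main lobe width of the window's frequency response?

For a rectangular window of length N,
the main lobe width in frequency is 2*f_s/N.
= 2*60000/256 = 1875/4 Hz
This determines the minimum frequency separation for resolving two sinusoids.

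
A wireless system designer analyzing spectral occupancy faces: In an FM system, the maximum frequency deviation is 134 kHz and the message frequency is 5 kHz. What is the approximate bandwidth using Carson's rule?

Carson's rule: BW = 2*(delta_f + f_m)
= 2*(134 + 5) kHz = 278 kHz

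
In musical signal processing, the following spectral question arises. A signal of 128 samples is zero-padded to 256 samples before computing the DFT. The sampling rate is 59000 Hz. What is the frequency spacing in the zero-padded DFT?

Original DFT: N = 128, resolution = f_s/N = 59000/128 = 7375/16 Hz
Zero-padded DFT: N = 256, resolution = f_s/N = 59000/256 = 7375/32 Hz
Zero-padding interpolates the spectrum (finer frequency grid)
but does NOT improve the true spectral resolution (ability to resolve close frequencies).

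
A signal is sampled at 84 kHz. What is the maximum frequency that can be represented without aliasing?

The maximum frequency that can be represented without aliasing
is the Nyquist frequency: f_max = f_s / 2 = 84 kHz / 2 = 42 kHz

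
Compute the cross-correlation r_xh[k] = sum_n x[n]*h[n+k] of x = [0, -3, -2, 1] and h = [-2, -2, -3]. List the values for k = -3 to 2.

Both sequences indexed from 0 and zero outside their support.
Lags with overlap: k = -3 to 2.
  r_xh[-3] = x[3]*h[0] = -2
  r_xh[-2] = x[2]*h[0] + x[3]*h[1] = 2
  r_xh[-1] = x[1]*h[0] + x[2]*h[1] + x[3]*h[2] = 7
  r_xh[0] = x[0]*h[0] + x[1]*h[1] + x[2]*h[2] = 12
  r_xh[1] = x[0]*h[1] + x[1]*h[2] = 9
  r_xh[2] = x[0]*h[2] = 0
r_xh = [-2, 2, 7, 12, 9, 0] (for k = -3, ..., 2)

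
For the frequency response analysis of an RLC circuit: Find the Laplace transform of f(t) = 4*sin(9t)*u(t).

Standard pair: sin(wt)*u(t) <-> w/(s^2+w^2)
With w = 9: L{4*sin(9t)*u(t)} = 36/(s^2+81)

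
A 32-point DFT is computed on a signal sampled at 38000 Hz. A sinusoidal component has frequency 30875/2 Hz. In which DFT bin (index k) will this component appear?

DFT frequency resolution = f_s/N = 38000/32 = 2375/2 Hz
Bin index k = f_signal / resolution = 30875/2 / 2375/2 = 13
The signal frequency 30875/2 Hz falls in DFT bin k = 13.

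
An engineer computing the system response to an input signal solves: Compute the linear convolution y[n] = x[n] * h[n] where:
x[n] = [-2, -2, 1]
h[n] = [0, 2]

y[n] = sum_k x[k]*h[n-k]. Output length = len(x) + len(h) - 1 = 3 + 2 - 1 = 4.
y[0] = -2*0 = 0
y[1] = -2*0 + -2*2 = -4
y[2] = 1*0 + -2*2 = -4
y[3] = 1*2 = 2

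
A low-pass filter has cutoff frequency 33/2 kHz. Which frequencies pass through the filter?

A low-pass filter passes all frequencies below the cutoff frequency 33/2 kHz and attenuates higher frequencies.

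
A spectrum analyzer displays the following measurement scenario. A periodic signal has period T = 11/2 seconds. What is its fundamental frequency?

The fundamental frequency is the reciprocal of the period.
f = 1/T = 1/(11/2) = 2/11 Hz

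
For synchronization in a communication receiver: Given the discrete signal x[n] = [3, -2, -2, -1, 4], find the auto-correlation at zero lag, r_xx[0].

The auto-correlation at zero lag r_xx[0] equals the signal energy.
r_xx[0] = sum of x[n]^2 = 3^2 + (-2)^2 + (-2)^2 + (-1)^2 + 4^2
= 9 + 4 + 4 + 1 + 16 = 34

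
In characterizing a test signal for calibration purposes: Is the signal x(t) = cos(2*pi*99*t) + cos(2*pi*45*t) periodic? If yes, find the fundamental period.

f1 = 99 Hz, f2 = 45 Hz
Period T1 = 1/99, T2 = 1/45
Ratio T1/T2 = 45/99, which is rational.
The signal is periodic with fundamental period T = 1/GCD(99,45) = 1/9 s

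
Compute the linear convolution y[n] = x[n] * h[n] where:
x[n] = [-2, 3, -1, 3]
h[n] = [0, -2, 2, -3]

y[n] = sum_k x[k]*h[n-k]. Output length = len(x) + len(h) - 1 = 4 + 4 - 1 = 7.
y[0] = -2*0 = 0
y[1] = 3*0 + -2*-2 = 4
y[2] = -1*0 + 3*-2 + -2*2 = -10
y[3] = 3*0 + -1*-2 + 3*2 + -2*-3 = 14
y[4] = 3*-2 + -1*2 + 3*-3 = -17
y[5] = 3*2 + -1*-3 = 9
y[6] = 3*-3 = -9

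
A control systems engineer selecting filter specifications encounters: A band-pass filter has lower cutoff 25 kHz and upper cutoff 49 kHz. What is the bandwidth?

Bandwidth = f_high - f_low
= 49 kHz - 25 kHz = 24 kHz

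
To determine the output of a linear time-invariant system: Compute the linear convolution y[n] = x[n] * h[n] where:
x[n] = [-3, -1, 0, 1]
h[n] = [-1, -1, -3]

y[n] = sum_k x[k]*h[n-k]. Output length = len(x) + len(h) - 1 = 4 + 3 - 1 = 6.
y[0] = -3*-1 = 3
y[1] = -1*-1 + -3*-1 = 4
y[2] = 0*-1 + -1*-1 + -3*-3 = 10
y[3] = 1*-1 + 0*-1 + -1*-3 = 2
y[4] = 1*-1 + 0*-3 = -1
y[5] = 1*-3 = -3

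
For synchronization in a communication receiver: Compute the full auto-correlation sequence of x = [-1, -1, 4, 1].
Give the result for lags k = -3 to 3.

r_xx[k] = sum_m x[m]*x[m+k], indexed from 0, for k = -3 to 3:
  r_xx[-3] = x[3]*x[0] = -1
  r_xx[-2] = x[2]*x[0] + x[3]*x[1] = -5
  r_xx[-1] = x[1]*x[0] + x[2]*x[1] + x[3]*x[2] = 1
  r_xx[0] = x[0]*x[0] + x[1]*x[1] + x[2]*x[2] + x[3]*x[3] = 19
  r_xx[1] = x[0]*x[1] + x[1]*x[2] + x[2]*x[3] = 1
  r_xx[2] = x[0]*x[2] + x[1]*x[3] = -5
  r_xx[3] = x[0]*x[3] = -1
r_xx = [-1, -5, 1, 19, 1, -5, -1]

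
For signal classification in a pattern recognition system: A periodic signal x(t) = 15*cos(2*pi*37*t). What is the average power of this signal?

Average power of A*cos(wt) is A^2/2.
P = 15^2 / 2 = 225/2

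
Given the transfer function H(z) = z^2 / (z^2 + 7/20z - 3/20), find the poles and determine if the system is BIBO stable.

Poles are roots of the denominator: z^2 + 7/20z - 3/20 = 0.
Quadratic formula: z = [-(7/20) +/- sqrt((7/20)^2 - 4*(-3/20))] / 2
Discriminant = 49/400 + 3/5 = 289/400; sqrt = 17/20.
z = (-7/20 +/- 17/20) / 2 => z = 1/4 or z = -3/5.
|p1| = 1/4, |p2| = 3/5.
For BIBO stability, all poles must lie inside the unit circle (|p| < 1).
System is STABLE since both |p| < 1.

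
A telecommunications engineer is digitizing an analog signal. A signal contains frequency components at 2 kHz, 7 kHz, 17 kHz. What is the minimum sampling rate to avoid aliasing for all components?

The highest frequency component is f_max = 17 kHz.
Nyquist rate = 2 * f_max = 2 * 17 kHz = 34 kHz.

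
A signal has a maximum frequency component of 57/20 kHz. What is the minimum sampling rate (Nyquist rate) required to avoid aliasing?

By the Nyquist-Shannon sampling theorem,
the minimum sampling rate (Nyquist rate) must be at least 2 * f_max.
Nyquist rate = 2 * 57/20 kHz = 57/10 kHz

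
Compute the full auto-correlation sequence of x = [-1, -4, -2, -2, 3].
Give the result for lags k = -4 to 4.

r_xx[k] = sum_m x[m]*x[m+k], indexed from 0, for k = -4 to 4:
  r_xx[-4] = x[4]*x[0] = -3
  r_xx[-3] = x[3]*x[0] + x[4]*x[1] = -10
  r_xx[-2] = x[2]*x[0] + x[3]*x[1] + x[4]*x[2] = 4
  r_xx[-1] = x[1]*x[0] + x[2]*x[1] + x[3]*x[2] + x[4]*x[3] = 10
  r_xx[0] = x[0]*x[0] + x[1]*x[1] + x[2]*x[2] + x[3]*x[3] + x[4]*x[4] = 34
  r_xx[1] = x[0]*x[1] + x[1]*x[2] + x[2]*x[3] + x[3]*x[4] = 10
  r_xx[2] = x[0]*x[2] + x[1]*x[3] + x[2]*x[4] = 4
  r_xx[3] = x[0]*x[3] + x[1]*x[4] = -10
  r_xx[4] = x[0]*x[4] = -3
r_xx = [-3, -10, 4, 10, 34, 10, 4, -10, -3]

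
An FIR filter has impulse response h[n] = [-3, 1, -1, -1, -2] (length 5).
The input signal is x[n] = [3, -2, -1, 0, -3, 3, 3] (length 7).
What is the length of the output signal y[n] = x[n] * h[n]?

For linear convolution, the output length is:
len(y) = len(x) + len(h) - 1 = 7 + 5 - 1 = 11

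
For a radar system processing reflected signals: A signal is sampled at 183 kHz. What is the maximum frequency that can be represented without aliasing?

The maximum frequency that can be represented without aliasing
is the Nyquist frequency: f_max = f_s / 2 = 183 kHz / 2 = 183/2 kHz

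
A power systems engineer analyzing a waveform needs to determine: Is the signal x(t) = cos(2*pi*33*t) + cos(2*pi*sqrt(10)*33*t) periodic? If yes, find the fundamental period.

f1 = 33 Hz, f2 = 33*sqrt(10) Hz
Ratio f2/f1 = sqrt(10), which is irrational.
Since the frequency ratio is irrational, no common period exists.
The signal is not periodic.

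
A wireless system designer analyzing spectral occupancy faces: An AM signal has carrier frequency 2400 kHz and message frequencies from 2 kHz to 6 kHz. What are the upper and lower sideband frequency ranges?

Upper sideband (USB) = fc + [fm_low, fm_high] = 2400 + [2, 6] = [2402, 2406] kHz
Lower sideband (LSB) = fc - [fm_high, fm_low] = 2400 - [6, 2] = [2394, 2398] kHz
Total occupied spectrum: 2394 kHz to 2406 kHz (plus carrier at 2400 kHz)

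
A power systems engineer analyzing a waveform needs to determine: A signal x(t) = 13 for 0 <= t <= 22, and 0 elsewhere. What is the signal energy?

Energy = integral of |x(t)|^2 dt over the signal duration
= 13^2 * 22 = 169 * 22 = 3718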